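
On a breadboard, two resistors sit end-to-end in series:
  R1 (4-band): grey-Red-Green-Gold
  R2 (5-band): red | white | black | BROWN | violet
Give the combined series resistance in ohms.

R1: grey, red → 82; green ×10^5 → 8200000 Ω.
R2: red, white, black → 290; brown ×10 → 2900 Ω.
Series: 8200000 + 2900 = 8202900 Ω.

8202900 Ω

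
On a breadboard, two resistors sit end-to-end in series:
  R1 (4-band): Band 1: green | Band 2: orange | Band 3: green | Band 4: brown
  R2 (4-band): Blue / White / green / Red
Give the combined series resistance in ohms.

R1: green, orange → 53; green ×10^5 → 5300000 Ω.
R2: blue, white → 69; green ×10^5 → 6900000 Ω.
Series: 5300000 + 6900000 = 12200000 Ω.

12200000 Ω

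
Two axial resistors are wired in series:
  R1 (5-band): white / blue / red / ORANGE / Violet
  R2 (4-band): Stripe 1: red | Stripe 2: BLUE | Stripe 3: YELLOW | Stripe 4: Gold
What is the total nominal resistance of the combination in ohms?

1222000 Ω

R1: white, blue, red → 962; orange ×10^3 → 962000 Ω.
R2: red, blue → 26; yellow ×10^4 → 260000 Ω.
Series: 962000 + 260000 = 1222000 Ω.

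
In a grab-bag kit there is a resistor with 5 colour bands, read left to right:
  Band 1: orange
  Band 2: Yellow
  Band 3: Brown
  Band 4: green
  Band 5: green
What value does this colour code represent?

Orange → 3 (first significant figure)
Yellow → 4 (second significant figure)
Brown → 1 (third significant figure)
Green → ×10^5 multiplier
341 × 100000 = 34100000 Ω

34100000 Ω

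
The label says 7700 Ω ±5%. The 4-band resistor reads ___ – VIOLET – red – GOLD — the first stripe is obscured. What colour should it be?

violet

7700 Ω = 77 × 10^2.
The first band gives digit 7 of the significand, and 7 is violet.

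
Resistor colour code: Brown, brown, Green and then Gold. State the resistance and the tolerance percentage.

Brown → 1 (first significant figure)
Brown → 1 (second significant figure)
Green → ×10^5 multiplier
Gold → ±5% tolerance
11 × 100000 = 1100000 Ω

1100000 Ω ±5%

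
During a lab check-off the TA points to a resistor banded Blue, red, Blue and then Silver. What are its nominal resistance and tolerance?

62000000 Ω ±10%

Blue → 6 (first significant figure)
Red → 2 (second significant figure)
Blue → ×10^6 multiplier
Silver → ±10% tolerance
62 × 1000000 = 62000000 Ω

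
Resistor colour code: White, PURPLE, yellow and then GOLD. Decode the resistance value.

White → 9 (first significant figure)
Violet → 7 (second significant figure)
Yellow → ×10^4 multiplier
97 × 10000 = 970000 Ω

970000 Ω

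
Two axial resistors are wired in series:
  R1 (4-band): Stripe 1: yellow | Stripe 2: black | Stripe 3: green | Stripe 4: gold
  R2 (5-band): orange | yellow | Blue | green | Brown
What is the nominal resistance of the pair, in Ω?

38600000 Ω

R1: yellow, black → 40; green ×10^5 → 4000000 Ω.
R2: orange, yellow, blue → 346; green ×10^5 → 34600000 Ω.
Series: 4000000 + 34600000 = 38600000 Ω.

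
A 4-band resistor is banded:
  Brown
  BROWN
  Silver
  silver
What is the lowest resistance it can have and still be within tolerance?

0.099 Ω

Brown → 1 (first significant figure)
Brown → 1 (second significant figure)
Silver → ×0.01 multiplier
Silver → ±10% tolerance
11 × 0.01 = 0.11 Ω
Lowest = 0.11 × (1 − 10/100) = 0.099 Ω.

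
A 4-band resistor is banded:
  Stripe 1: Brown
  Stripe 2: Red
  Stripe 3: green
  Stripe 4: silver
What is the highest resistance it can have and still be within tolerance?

1320000 Ω

Brown → 1 (first significant figure)
Red → 2 (second significant figure)
Green → ×10^5 multiplier
Silver → ±10% tolerance
12 × 100000 = 1200000 Ω
Highest = 1200000 × (1 + 10/100) = 1320000 Ω.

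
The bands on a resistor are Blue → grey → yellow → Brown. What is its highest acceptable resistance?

686800 Ω

Blue → 6 (first significant figure)
Grey → 8 (second significant figure)
Yellow → ×10^4 multiplier
Brown → ±1% tolerance
68 × 10000 = 680000 Ω
Highest = 680000 × (1 + 1/100) = 686800 Ω.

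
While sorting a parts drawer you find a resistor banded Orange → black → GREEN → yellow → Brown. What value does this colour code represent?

Orange → 3 (first significant figure)
Black → 0 (second significant figure)
Green → 5 (third significant figure)
Yellow → ×10^4 multiplier
305 × 10000 = 3050000 Ω

3050000 Ω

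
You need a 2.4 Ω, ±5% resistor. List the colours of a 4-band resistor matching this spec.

red, yellow, gold, gold

2.4 Ω = 24 × 10^-1.
2 → red
4 → yellow
Multiplier 10^-1 → gold.
±5% tolerance → gold.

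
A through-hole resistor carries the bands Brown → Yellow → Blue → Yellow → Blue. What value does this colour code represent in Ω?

1460000 Ω

Brown → 1 (first significant figure)
Yellow → 4 (second significant figure)
Blue → 6 (third significant figure)
Yellow → ×10^4 multiplier
146 × 10000 = 1460000 Ω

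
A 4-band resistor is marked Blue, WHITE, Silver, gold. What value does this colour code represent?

0.69 Ω

Blue → 6 (first significant figure)
White → 9 (second significant figure)
Silver → ×0.01 multiplier
69 × 0.01 = 0.69 Ω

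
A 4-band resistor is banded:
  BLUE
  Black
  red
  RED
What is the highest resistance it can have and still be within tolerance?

Blue → 6 (first significant figure)
Black → 0 (second significant figure)
Red → ×10^2 multiplier
Red → ±2% tolerance
60 × 100 = 6000 Ω
Highest = 6000 × (1 + 2/100) = 6120 Ω.

6120 Ω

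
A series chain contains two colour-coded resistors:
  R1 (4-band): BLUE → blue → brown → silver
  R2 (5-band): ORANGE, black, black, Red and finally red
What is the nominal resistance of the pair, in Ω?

30660 Ω

R1: blue, blue → 66; brown ×10 → 660 Ω.
R2: orange, black, black → 300; red ×10^2 → 30000 Ω.
Series: 660 + 30000 = 30660 Ω.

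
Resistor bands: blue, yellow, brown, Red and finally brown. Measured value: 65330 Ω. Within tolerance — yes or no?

no

Blue → 6 (first significant figure)
Yellow → 4 (second significant figure)
Brown → 1 (third significant figure)
Red → ×10^2 multiplier
Brown → ±1% tolerance
641 × 100 = 64100 Ω
Allowed range: 63459 Ω to 64741 Ω.
65330 Ω lies outside that range.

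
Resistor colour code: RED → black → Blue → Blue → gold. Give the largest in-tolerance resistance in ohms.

216300000 Ω

Red → 2 (first significant figure)
Black → 0 (second significant figure)
Blue → 6 (third significant figure)
Blue → ×10^6 multiplier
Gold → ±5% tolerance
206 × 1000000 = 206000000 Ω
Largest = 206000000 × (1 + 5/100) = 216300000 Ω.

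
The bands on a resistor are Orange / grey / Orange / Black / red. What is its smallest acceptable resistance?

375.34 Ω

Orange → 3 (first significant figure)
Grey → 8 (second significant figure)
Orange → 3 (third significant figure)
Black → ×1 multiplier
Red → ±2% tolerance
383 × 1 = 383 Ω
Smallest = 383 × (1 − 2/100) = 375.34 Ω.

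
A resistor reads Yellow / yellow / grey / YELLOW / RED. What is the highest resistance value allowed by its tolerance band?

Yellow → 4 (first significant figure)
Yellow → 4 (second significant figure)
Grey → 8 (third significant figure)
Yellow → ×10^4 multiplier
Red → ±2% tolerance
448 × 10000 = 4480000 Ω
Highest = 4480000 × (1 + 2/100) = 4569600 Ω.

4569600 Ω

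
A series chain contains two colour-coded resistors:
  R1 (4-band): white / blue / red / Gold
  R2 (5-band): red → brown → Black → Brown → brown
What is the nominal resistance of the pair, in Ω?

11700 Ω

R1: white, blue → 96; red ×10^2 → 9600 Ω.
R2: red, brown, black → 210; brown ×10 → 2100 Ω.
Series: 9600 + 2100 = 11700 Ω.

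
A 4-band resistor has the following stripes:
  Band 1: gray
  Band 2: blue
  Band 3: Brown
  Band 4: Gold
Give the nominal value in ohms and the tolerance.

860 Ω ±5%

Grey → 8 (first significant figure)
Blue → 6 (second significant figure)
Brown → ×10 multiplier
Gold → ±5% tolerance
86 × 10 = 860 Ω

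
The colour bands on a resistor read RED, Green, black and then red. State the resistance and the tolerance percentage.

Red → 2 (first significant figure)
Green → 5 (second significant figure)
Black → ×1 multiplier
Red → ±2% tolerance
25 × 1 = 25 Ω

25 Ω ±2%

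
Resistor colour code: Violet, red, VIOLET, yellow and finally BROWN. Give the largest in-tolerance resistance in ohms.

7342700 Ω

Violet → 7 (first significant figure)
Red → 2 (second significant figure)
Violet → 7 (third significant figure)
Yellow → ×10^4 multiplier
Brown → ±1% tolerance
727 × 10000 = 7270000 Ω
Largest = 7270000 × (1 + 1/100) = 7342700 Ω.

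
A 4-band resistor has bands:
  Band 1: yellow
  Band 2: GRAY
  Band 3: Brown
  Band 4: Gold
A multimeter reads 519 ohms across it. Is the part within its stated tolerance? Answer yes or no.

Yellow → 4 (first significant figure)
Grey → 8 (second significant figure)
Brown → ×10 multiplier
Gold → ±5% tolerance
48 × 10 = 480 Ω
Allowed range: 456 Ω to 504 Ω.
519 ohms lies outside that range.

no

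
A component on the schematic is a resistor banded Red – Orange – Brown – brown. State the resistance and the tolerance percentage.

230 Ω ±1%

Red → 2 (first significant figure)
Orange → 3 (second significant figure)
Brown → ×10 multiplier
Brown → ±1% tolerance
23 × 10 = 230 Ω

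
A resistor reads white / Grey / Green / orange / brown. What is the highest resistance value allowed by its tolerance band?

White → 9 (first significant figure)
Grey → 8 (second significant figure)
Green → 5 (third significant figure)
Orange → ×10^3 multiplier
Brown → ±1% tolerance
985 × 1000 = 985000 Ω
Highest = 985000 × (1 + 1/100) = 994850 Ω.

994850 Ω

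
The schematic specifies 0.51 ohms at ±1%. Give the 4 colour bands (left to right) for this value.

green, brown, silver, brown

0.51 Ω = 51 × 10^-2.
5 → green
1 → brown
Multiplier 10^-2 → silver.
±1% tolerance → brown.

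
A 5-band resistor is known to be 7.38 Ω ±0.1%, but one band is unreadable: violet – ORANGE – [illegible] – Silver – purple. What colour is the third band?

grey

7.38 Ω = 738 × 10^-2.
The third band gives digit 8 of the significand, and 8 is grey.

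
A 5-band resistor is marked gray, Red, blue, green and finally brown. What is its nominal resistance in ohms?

Grey → 8 (first significant figure)
Red → 2 (second significant figure)
Blue → 6 (third significant figure)
Green → ×10^5 multiplier
826 × 100000 = 82600000 Ω

82600000 Ω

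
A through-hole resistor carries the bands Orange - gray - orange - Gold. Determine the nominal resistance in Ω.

38000 Ω

Orange → 3 (first significant figure)
Grey → 8 (second significant figure)
Orange → ×10^3 multiplier
38 × 1000 = 38000 Ω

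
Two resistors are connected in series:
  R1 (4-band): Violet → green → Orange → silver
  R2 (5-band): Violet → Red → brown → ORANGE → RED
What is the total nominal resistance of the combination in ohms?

796000 Ω

R1: violet, green → 75; orange ×10^3 → 75000 Ω.
R2: violet, red, brown → 721; orange ×10^3 → 721000 Ω.
Series: 75000 + 721000 = 796000 Ω.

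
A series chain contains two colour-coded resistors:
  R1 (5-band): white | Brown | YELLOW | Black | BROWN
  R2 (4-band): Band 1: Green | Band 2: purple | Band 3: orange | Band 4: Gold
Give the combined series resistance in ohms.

R1: white, brown, yellow → 914; black ×1 → 914 Ω.
R2: green, violet → 57; orange ×10^3 → 57000 Ω.
Series: 914 + 57000 = 57914 Ω.

57914 Ω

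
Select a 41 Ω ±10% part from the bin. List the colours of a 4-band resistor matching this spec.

41 Ω = 41 × 10^0.
4 → yellow
1 → brown
Multiplier 10^0 → black.
±10% tolerance → silver.

yellow, brown, black, silver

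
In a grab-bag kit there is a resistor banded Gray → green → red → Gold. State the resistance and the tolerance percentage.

Grey → 8 (first significant figure)
Green → 5 (second significant figure)
Red → ×10^2 multiplier
Gold → ±5% tolerance
85 × 100 = 8500 Ω

8500 Ω ±5%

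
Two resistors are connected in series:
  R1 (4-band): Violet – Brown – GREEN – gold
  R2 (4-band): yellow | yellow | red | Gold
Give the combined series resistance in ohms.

7104400 Ω

R1: violet, brown → 71; green ×10^5 → 7100000 Ω.
R2: yellow, yellow → 44; red ×10^2 → 4400 Ω.
Series: 7100000 + 4400 = 7104400 Ω.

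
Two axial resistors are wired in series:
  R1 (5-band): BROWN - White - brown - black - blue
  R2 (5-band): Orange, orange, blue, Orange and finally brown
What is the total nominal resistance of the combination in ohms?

R1: brown, white, brown → 191; black ×1 → 191 Ω.
R2: orange, orange, blue → 336; orange ×10^3 → 336000 Ω.
Series: 191 + 336000 = 336191 Ω.

336191 Ω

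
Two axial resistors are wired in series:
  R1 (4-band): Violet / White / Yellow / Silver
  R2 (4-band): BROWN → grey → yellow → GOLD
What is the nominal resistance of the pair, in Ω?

R1: violet, white → 79; yellow ×10^4 → 790000 Ω.
R2: brown, grey → 18; yellow ×10^4 → 180000 Ω.
Series: 790000 + 180000 = 970000 Ω.

970000 Ω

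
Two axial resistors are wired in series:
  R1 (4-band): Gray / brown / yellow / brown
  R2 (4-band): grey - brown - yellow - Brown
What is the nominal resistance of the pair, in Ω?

R1: grey, brown → 81; yellow ×10^4 → 810000 Ω.
R2: grey, brown → 81; yellow ×10^4 → 810000 Ω.
Series: 810000 + 810000 = 1620000 Ω.

1620000 Ω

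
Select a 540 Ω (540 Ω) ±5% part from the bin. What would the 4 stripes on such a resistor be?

green, yellow, brown, gold

540 Ω = 54 × 10^1.
5 → green
4 → yellow
Multiplier 10^1 → brown.
±5% tolerance → gold.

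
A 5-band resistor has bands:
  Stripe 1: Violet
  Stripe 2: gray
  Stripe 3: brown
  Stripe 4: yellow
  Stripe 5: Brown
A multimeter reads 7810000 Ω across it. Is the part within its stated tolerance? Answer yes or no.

Violet → 7 (first significant figure)
Grey → 8 (second significant figure)
Brown → 1 (third significant figure)
Yellow → ×10^4 multiplier
Brown → ±1% tolerance
781 × 10000 = 7810000 Ω
Allowed range: 7731900 Ω to 7888100 Ω.
7810000 Ω lies inside that range.

yes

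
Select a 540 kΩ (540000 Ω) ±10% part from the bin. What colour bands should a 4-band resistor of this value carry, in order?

green, yellow, yellow, silver

540000 Ω = 54 × 10^4.
5 → green
4 → yellow
Multiplier 10^4 → yellow.
±10% tolerance → silver.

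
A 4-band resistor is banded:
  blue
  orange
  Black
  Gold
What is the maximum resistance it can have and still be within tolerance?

Blue → 6 (first significant figure)
Orange → 3 (second significant figure)
Black → ×1 multiplier
Gold → ±5% tolerance
63 × 1 = 63 Ω
Maximum = 63 × (1 + 5/100) = 66.15 Ω.

66.15 Ω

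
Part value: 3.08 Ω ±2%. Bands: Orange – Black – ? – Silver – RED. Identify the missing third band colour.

grey

3.08 Ω = 308 × 10^-2.
The third band gives digit 8 of the significand, and 8 is grey.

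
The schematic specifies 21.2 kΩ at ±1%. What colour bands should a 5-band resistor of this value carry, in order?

red, brown, red, red, brown

21200 Ω = 212 × 10^2.
2 → red
1 → brown
2 → red
Multiplier 10^2 → red.
±1% tolerance → brown.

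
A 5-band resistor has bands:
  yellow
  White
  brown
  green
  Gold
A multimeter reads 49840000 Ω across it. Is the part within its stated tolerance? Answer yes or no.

yes

Yellow → 4 (first significant figure)
White → 9 (second significant figure)
Brown → 1 (third significant figure)
Green → ×10^5 multiplier
Gold → ±5% tolerance
491 × 100000 = 49100000 Ω
Allowed range: 46645000 Ω to 51555000 Ω.
49840000 Ω lies inside that range.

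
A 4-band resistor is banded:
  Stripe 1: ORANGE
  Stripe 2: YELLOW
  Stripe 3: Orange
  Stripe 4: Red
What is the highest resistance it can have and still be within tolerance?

Orange → 3 (first significant figure)
Yellow → 4 (second significant figure)
Orange → ×10^3 multiplier
Red → ±2% tolerance
34 × 1000 = 34000 Ω
Highest = 34000 × (1 + 2/100) = 34680 Ω.

34680 Ω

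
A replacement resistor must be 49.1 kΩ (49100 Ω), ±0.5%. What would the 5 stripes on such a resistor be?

49100 Ω = 491 × 10^2.
4 → yellow
9 → white
1 → brown
Multiplier 10^2 → red.
±0.5% tolerance → green.

yellow, white, brown, red, green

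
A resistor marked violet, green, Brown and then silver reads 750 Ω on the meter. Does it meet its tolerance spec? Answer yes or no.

yes

Violet → 7 (first significant figure)
Green → 5 (second significant figure)
Brown → ×10 multiplier
Silver → ±10% tolerance
75 × 10 = 750 Ω
Allowed range: 675 Ω to 825 Ω.
750 Ω lies inside that range.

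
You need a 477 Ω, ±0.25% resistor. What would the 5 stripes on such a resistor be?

yellow, violet, violet, black, blue

477 Ω = 477 × 10^0.
4 → yellow
7 → violet
7 → violet
Multiplier 10^0 → black.
±0.25% tolerance → blue.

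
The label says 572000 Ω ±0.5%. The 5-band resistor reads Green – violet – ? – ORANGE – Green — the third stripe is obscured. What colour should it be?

572000 Ω = 572 × 10^3.
The third band gives digit 2 of the significand, and 2 is red.

red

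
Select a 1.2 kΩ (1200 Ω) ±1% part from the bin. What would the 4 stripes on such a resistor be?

brown, red, red, brown

1200 Ω = 12 × 10^2.
1 → brown
2 → red
Multiplier 10^2 → red.
±1% tolerance → brown.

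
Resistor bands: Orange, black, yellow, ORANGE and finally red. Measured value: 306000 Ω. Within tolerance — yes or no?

yes

Orange → 3 (first significant figure)
Black → 0 (second significant figure)
Yellow → 4 (third significant figure)
Orange → ×10^3 multiplier
Red → ±2% tolerance
304 × 1000 = 304000 Ω
Allowed range: 297920 Ω to 310080 Ω.
306000 Ω lies inside that range.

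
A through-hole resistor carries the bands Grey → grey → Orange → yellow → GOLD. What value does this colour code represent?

8830000 Ω

Grey → 8 (first significant figure)
Grey → 8 (second significant figure)
Orange → 3 (third significant figure)
Yellow → ×10^4 multiplier
883 × 10000 = 8830000 Ω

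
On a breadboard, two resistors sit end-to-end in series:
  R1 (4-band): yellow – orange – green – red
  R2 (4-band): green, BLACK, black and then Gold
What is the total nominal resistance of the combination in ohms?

R1: yellow, orange → 43; green ×10^5 → 4300000 Ω.
R2: green, black → 50; black ×1 → 50 Ω.
Series: 4300000 + 50 = 4300050 Ω.

4300050 Ω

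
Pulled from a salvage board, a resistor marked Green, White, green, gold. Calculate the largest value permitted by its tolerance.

6195000 Ω

Green → 5 (first significant figure)
White → 9 (second significant figure)
Green → ×10^5 multiplier
Gold → ±5% tolerance
59 × 100000 = 5900000 Ω
Largest = 5900000 × (1 + 5/100) = 6195000 Ω.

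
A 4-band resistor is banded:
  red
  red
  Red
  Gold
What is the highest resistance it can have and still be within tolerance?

2310 Ω

Red → 2 (first significant figure)
Red → 2 (second significant figure)
Red → ×10^2 multiplier
Gold → ±5% tolerance
22 × 100 = 2200 Ω
Highest = 2200 × (1 + 5/100) = 2310 Ω.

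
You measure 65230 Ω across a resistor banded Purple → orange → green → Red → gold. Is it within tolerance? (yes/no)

Violet → 7 (first significant figure)
Orange → 3 (second significant figure)
Green → 5 (third significant figure)
Red → ×10^2 multiplier
Gold → ±5% tolerance
735 × 100 = 73500 Ω
Allowed range: 69825 Ω to 77175 Ω.
65230 Ω lies outside that range.

no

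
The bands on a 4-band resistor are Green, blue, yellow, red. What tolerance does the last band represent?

±2%

The last band, red, is the tolerance band.
Red corresponds to ±2%.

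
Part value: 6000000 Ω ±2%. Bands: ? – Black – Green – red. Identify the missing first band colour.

blue

6000000 Ω = 60 × 10^5.
The first band gives digit 6 of the significand, and 6 is blue.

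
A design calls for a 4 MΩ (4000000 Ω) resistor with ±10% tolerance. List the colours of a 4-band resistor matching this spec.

4000000 Ω = 40 × 10^5.
4 → yellow
0 → black
Multiplier 10^5 → green.
±10% tolerance → silver.

yellow, black, green, silver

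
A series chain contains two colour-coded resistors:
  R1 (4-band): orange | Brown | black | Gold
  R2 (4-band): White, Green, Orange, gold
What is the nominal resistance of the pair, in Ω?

R1: orange, brown → 31; black ×1 → 31 Ω.
R2: white, green → 95; orange ×10^3 → 95000 Ω.
Series: 31 + 95000 = 95031 Ω.

95031 Ω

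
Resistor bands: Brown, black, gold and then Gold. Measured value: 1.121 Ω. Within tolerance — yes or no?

no

Brown → 1 (first significant figure)
Black → 0 (second significant figure)
Gold → ×0.1 multiplier
Gold → ±5% tolerance
10 × 0.1 = 1 Ω
Allowed range: 0.95 Ω to 1.05 Ω.
1.121 Ω lies outside that range.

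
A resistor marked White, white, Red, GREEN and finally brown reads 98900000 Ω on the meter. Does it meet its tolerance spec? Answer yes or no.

White → 9 (first significant figure)
White → 9 (second significant figure)
Red → 2 (third significant figure)
Green → ×10^5 multiplier
Brown → ±1% tolerance
992 × 100000 = 99200000 Ω
Allowed range: 98208000 Ω to 100192000 Ω.
98900000 Ω lies inside that range.

yes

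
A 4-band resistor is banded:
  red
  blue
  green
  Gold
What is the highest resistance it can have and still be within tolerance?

2730000 Ω

Red → 2 (first significant figure)
Blue → 6 (second significant figure)
Green → ×10^5 multiplier
Gold → ±5% tolerance
26 × 100000 = 2600000 Ω
Highest = 2600000 × (1 + 5/100) = 2730000 Ω.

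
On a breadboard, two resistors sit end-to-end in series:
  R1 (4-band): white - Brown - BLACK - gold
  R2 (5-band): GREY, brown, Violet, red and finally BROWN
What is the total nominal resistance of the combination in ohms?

R1: white, brown → 91; black ×1 → 91 Ω.
R2: grey, brown, violet → 817; red ×10^2 → 81700 Ω.
Series: 91 + 81700 = 81791 Ω.

81791 Ω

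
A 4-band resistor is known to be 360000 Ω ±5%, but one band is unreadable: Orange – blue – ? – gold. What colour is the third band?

360000 Ω = 36 × 10^4.
The third band is the multiplier, 10^4, which is yellow.

yellow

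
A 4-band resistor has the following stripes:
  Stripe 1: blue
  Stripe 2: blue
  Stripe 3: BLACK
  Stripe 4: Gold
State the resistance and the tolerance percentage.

66 Ω ±5%

Blue → 6 (first significant figure)
Blue → 6 (second significant figure)
Black → ×1 multiplier
Gold → ±5% tolerance
66 × 1 = 66 Ω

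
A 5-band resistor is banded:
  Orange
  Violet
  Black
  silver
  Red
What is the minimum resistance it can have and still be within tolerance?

3.626 Ω

Orange → 3 (first significant figure)
Violet → 7 (second significant figure)
Black → 0 (third significant figure)
Silver → ×0.01 multiplier
Red → ±2% tolerance
370 × 0.01 = 3.7 Ω
Minimum = 3.7 × (1 − 2/100) = 3.626 Ω.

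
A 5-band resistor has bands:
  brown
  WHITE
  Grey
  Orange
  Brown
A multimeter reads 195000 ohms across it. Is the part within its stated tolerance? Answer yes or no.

no

Brown → 1 (first significant figure)
White → 9 (second significant figure)
Grey → 8 (third significant figure)
Orange → ×10^3 multiplier
Brown → ±1% tolerance
198 × 1000 = 198000 Ω
Allowed range: 196020 Ω to 199980 Ω.
195000 ohms lies outside that range.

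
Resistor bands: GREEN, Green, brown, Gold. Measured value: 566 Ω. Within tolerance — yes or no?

yes

Green → 5 (first significant figure)
Green → 5 (second significant figure)
Brown → ×10 multiplier
Gold → ±5% tolerance
55 × 10 = 550 Ω
Allowed range: 522.5 Ω to 577.5 Ω.
566 Ω lies inside that range.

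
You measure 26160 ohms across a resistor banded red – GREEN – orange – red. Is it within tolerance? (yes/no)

no

Red → 2 (first significant figure)
Green → 5 (second significant figure)
Orange → ×10^3 multiplier
Red → ±2% tolerance
25 × 1000 = 25000 Ω
Allowed range: 24500 Ω to 25500 Ω.
26160 ohms lies outside that range.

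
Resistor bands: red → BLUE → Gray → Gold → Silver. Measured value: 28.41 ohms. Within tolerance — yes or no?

Red → 2 (first significant figure)
Blue → 6 (second significant figure)
Grey → 8 (third significant figure)
Gold → ×0.1 multiplier
Silver → ±10% tolerance
268 × 0.1 = 26.8 Ω
Allowed range: 24.12 Ω to 29.48 Ω.
28.41 ohms lies inside that range.

yes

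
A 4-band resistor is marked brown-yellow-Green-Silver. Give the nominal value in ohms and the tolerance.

Brown → 1 (first significant figure)
Yellow → 4 (second significant figure)
Green → ×10^5 multiplier
Silver → ±10% tolerance
14 × 100000 = 1400000 Ω

1400000 Ω ±10%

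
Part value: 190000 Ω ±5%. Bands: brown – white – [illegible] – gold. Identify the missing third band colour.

190000 Ω = 19 × 10^4.
The third band is the multiplier, 10^4, which is yellow.

yellow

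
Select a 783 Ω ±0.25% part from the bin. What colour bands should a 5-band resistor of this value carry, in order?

783 Ω = 783 × 10^0.
7 → violet
8 → grey
3 → orange
Multiplier 10^0 → black.
±0.25% tolerance → blue.

violet, grey, orange, black, blue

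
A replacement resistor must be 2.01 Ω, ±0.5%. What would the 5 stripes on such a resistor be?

2.01 Ω = 201 × 10^-2.
2 → red
0 → black
1 → brown
Multiplier 10^-2 → silver.
±0.5% tolerance → green.

red, black, brown, silver, green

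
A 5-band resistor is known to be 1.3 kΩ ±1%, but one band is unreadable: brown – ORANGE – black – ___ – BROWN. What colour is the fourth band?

1300 Ω = 130 × 10^1.
The fourth band is the multiplier, 10^1, which is brown.

brown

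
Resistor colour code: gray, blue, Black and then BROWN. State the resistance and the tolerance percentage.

Grey → 8 (first significant figure)
Blue → 6 (second significant figure)
Black → ×1 multiplier
Brown → ±1% tolerance
86 × 1 = 86 Ω

86 Ω ±1%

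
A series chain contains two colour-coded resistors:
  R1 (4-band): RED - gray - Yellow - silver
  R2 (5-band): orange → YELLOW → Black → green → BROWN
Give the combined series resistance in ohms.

R1: red, grey → 28; yellow ×10^4 → 280000 Ω.
R2: orange, yellow, black → 340; green ×10^5 → 34000000 Ω.
Series: 280000 + 34000000 = 34280000 Ω.

34280000 Ω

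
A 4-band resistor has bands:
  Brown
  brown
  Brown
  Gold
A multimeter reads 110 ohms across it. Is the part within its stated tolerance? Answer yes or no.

Brown → 1 (first significant figure)
Brown → 1 (second significant figure)
Brown → ×10 multiplier
Gold → ±5% tolerance
11 × 10 = 110 Ω
Allowed range: 104.5 Ω to 115.5 Ω.
110 ohms lies inside that range.

yes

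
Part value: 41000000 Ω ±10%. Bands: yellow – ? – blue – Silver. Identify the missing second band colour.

brown

41000000 Ω = 41 × 10^6.
The second band gives digit 1 of the significand, and 1 is brown.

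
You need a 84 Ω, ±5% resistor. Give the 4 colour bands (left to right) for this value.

84 Ω = 84 × 10^0.
8 → grey
4 → yellow
Multiplier 10^0 → black.
±5% tolerance → gold.

grey, yellow, black, gold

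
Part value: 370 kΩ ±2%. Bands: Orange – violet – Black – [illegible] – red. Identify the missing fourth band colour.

370000 Ω = 370 × 10^3.
The fourth band is the multiplier, 10^3, which is orange.

orange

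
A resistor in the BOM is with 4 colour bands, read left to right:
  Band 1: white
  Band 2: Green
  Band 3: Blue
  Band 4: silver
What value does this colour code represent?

95000000 Ω

White → 9 (first significant figure)
Green → 5 (second significant figure)
Blue → ×10^6 multiplier
95 × 1000000 = 95000000 Ω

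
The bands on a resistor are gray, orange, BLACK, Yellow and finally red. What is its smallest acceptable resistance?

Grey → 8 (first significant figure)
Orange → 3 (second significant figure)
Black → 0 (third significant figure)
Yellow → ×10^4 multiplier
Red → ±2% tolerance
830 × 10000 = 8300000 Ω
Smallest = 8300000 × (1 − 2/100) = 8134000 Ω.

8134000 Ω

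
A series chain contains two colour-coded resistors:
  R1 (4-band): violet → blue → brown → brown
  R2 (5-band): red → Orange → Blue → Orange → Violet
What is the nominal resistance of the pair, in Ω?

236760 Ω

R1: violet, blue → 76; brown ×10 → 760 Ω.
R2: red, orange, blue → 236; orange ×10^3 → 236000 Ω.
Series: 760 + 236000 = 236760 Ω.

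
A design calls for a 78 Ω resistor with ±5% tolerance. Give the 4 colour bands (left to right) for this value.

violet, grey, black, gold

78 Ω = 78 × 10^0.
7 → violet
8 → grey
Multiplier 10^0 → black.
±5% tolerance → gold.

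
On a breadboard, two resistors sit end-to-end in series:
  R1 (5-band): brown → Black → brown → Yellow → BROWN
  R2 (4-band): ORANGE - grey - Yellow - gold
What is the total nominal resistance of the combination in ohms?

R1: brown, black, brown → 101; yellow ×10^4 → 1010000 Ω.
R2: orange, grey → 38; yellow ×10^4 → 380000 Ω.
Series: 1010000 + 380000 = 1390000 Ω.

1390000 Ω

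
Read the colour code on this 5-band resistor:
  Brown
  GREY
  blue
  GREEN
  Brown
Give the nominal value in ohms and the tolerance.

Brown → 1 (first significant figure)
Grey → 8 (second significant figure)
Blue → 6 (third significant figure)
Green → ×10^5 multiplier
Brown → ±1% tolerance
186 × 100000 = 18600000 Ω

18600000 Ω ±1%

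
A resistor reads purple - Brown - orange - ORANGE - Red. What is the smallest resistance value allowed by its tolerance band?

Violet → 7 (first significant figure)
Brown → 1 (second significant figure)
Orange → 3 (third significant figure)
Orange → ×10^3 multiplier
Red → ±2% tolerance
713 × 1000 = 713000 Ω
Smallest = 713000 × (1 − 2/100) = 698740 Ω.

698740 Ω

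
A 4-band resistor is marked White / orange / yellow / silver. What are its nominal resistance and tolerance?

930000 Ω ±10%

White → 9 (first significant figure)
Orange → 3 (second significant figure)
Yellow → ×10^4 multiplier
Silver → ±10% tolerance
93 × 10000 = 930000 Ω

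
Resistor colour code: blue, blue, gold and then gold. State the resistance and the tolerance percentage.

Blue → 6 (first significant figure)
Blue → 6 (second significant figure)
Gold → ×0.1 multiplier
Gold → ±5% tolerance
66 × 0.1 = 6.6 Ω

6.6 Ω ±5%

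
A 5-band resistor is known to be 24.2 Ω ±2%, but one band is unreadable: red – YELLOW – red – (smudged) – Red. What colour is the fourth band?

24.2 Ω = 242 × 10^-1.
The fourth band is the multiplier, 10^-1, which is gold.

gold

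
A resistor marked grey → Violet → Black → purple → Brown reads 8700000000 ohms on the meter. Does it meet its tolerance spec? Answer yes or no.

Grey → 8 (first significant figure)
Violet → 7 (second significant figure)
Black → 0 (third significant figure)
Violet → ×10^7 multiplier
Brown → ±1% tolerance
870 × 10000000 = 8700000000 Ω
Allowed range: 8613000000 Ω to 8787000000 Ω.
8700000000 ohms lies inside that range.

yes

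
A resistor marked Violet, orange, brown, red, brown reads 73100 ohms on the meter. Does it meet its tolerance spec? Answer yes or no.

Violet → 7 (first significant figure)
Orange → 3 (second significant figure)
Brown → 1 (third significant figure)
Red → ×10^2 multiplier
Brown → ±1% tolerance
731 × 100 = 73100 Ω
Allowed range: 72369 Ω to 73831 Ω.
73100 ohms lies inside that range.

yes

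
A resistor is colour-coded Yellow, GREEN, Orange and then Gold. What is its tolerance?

The last band, gold, is the tolerance band.
Gold corresponds to ±5%.

±5%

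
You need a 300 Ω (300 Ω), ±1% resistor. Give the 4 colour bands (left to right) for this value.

300 Ω = 30 × 10^1.
3 → orange
0 → black
Multiplier 10^1 → brown.
±1% tolerance → brown.

orange, black, brown, brown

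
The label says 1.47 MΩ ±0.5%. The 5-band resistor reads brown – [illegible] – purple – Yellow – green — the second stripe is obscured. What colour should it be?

1470000 Ω = 147 × 10^4.
The second band gives digit 4 of the significand, and 4 is yellow.

yellow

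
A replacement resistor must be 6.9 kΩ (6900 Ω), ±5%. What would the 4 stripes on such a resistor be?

6900 Ω = 69 × 10^2.
6 → blue
9 → white
Multiplier 10^2 → red.
±5% tolerance → gold.

blue, white, red, gold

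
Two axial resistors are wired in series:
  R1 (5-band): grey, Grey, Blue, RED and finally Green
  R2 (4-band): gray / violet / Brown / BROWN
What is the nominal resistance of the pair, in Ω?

89470 Ω

R1: grey, grey, blue → 886; red ×10^2 → 88600 Ω.
R2: grey, violet → 87; brown ×10 → 870 Ω.
Series: 88600 + 870 = 89470 Ω.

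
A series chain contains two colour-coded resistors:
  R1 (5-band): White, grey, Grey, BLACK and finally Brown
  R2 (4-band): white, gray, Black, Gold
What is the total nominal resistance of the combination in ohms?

R1: white, grey, grey → 988; black ×1 → 988 Ω.
R2: white, grey → 98; black ×1 → 98 Ω.
Series: 988 + 98 = 1086 Ω.

1086 Ω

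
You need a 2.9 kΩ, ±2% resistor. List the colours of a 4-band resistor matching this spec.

red, white, red, red

2900 Ω = 29 × 10^2.
2 → red
9 → white
Multiplier 10^2 → red.
±2% tolerance → red.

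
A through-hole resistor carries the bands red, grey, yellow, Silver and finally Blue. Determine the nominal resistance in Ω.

Red → 2 (first significant figure)
Grey → 8 (second significant figure)
Yellow → 4 (third significant figure)
Silver → ×0.01 multiplier
284 × 0.01 = 2.84 Ω

2.84 Ω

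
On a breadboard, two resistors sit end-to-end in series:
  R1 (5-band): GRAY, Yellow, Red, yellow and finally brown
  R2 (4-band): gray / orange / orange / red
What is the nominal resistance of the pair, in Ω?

R1: grey, yellow, red → 842; yellow ×10^4 → 8420000 Ω.
R2: grey, orange → 83; orange ×10^3 → 83000 Ω.
Series: 8420000 + 83000 = 8503000 Ω.

8503000 Ω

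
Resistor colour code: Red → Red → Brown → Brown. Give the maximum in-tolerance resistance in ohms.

Red → 2 (first significant figure)
Red → 2 (second significant figure)
Brown → ×10 multiplier
Brown → ±1% tolerance
22 × 10 = 220 Ω
Maximum = 220 × (1 + 1/100) = 222.2 Ω.

222.2 Ω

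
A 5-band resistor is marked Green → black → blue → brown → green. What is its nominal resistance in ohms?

Green → 5 (first significant figure)
Black → 0 (second significant figure)
Blue → 6 (third significant figure)
Brown → ×10 multiplier
506 × 10 = 5060 Ω

5060 Ω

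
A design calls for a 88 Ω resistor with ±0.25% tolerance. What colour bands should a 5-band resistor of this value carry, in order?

grey, grey, black, gold, blue

88 Ω = 880 × 10^-1.
8 → grey
8 → grey
0 → black
Multiplier 10^-1 → gold.
±0.25% tolerance → blue.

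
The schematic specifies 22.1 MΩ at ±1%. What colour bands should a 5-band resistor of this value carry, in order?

22100000 Ω = 221 × 10^5.
2 → red
2 → red
1 → brown
Multiplier 10^5 → green.
±1% tolerance → brown.

red, red, brown, green, brown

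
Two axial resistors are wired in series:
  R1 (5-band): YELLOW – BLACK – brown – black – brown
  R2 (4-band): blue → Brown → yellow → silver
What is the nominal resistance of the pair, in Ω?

R1: yellow, black, brown → 401; black ×1 → 401 Ω.
R2: blue, brown → 61; yellow ×10^4 → 610000 Ω.
Series: 401 + 610000 = 610401 Ω.

610401 Ω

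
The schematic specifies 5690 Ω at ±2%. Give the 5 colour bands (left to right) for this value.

green, blue, white, brown, red

5690 Ω = 569 × 10^1.
5 → green
6 → blue
9 → white
Multiplier 10^1 → brown.
±2% tolerance → red.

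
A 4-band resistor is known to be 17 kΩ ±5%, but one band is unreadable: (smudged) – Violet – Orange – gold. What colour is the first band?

17000 Ω = 17 × 10^3.
The first band gives digit 1 of the significand, and 1 is brown.

brown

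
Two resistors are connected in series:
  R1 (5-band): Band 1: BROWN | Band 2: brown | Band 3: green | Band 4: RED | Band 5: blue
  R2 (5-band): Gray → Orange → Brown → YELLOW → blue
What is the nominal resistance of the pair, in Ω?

R1: brown, brown, green → 115; red ×10^2 → 11500 Ω.
R2: grey, orange, brown → 831; yellow ×10^4 → 8310000 Ω.
Series: 11500 + 8310000 = 8321500 Ω.

8321500 Ω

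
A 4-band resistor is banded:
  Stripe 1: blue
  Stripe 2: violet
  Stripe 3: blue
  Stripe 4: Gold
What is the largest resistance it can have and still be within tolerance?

Blue → 6 (first significant figure)
Violet → 7 (second significant figure)
Blue → ×10^6 multiplier
Gold → ±5% tolerance
67 × 1000000 = 67000000 Ω
Largest = 67000000 × (1 + 5/100) = 70350000 Ω.

70350000 Ω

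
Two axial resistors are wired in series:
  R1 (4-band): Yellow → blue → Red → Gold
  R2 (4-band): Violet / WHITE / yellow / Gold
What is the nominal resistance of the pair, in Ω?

R1: yellow, blue → 46; red ×10^2 → 4600 Ω.
R2: violet, white → 79; yellow ×10^4 → 790000 Ω.
Series: 4600 + 790000 = 794600 Ω.

794600 Ω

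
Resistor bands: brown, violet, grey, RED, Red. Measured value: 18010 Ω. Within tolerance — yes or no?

Brown → 1 (first significant figure)
Violet → 7 (second significant figure)
Grey → 8 (third significant figure)
Red → ×10^2 multiplier
Red → ±2% tolerance
178 × 100 = 17800 Ω
Allowed range: 17444 Ω to 18156 Ω.
18010 Ω lies inside that range.

yes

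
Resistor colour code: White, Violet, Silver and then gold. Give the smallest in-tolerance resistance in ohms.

White → 9 (first significant figure)
Violet → 7 (second significant figure)
Silver → ×0.01 multiplier
Gold → ±5% tolerance
97 × 0.01 = 0.97 Ω
Smallest = 0.97 × (1 − 5/100) = 0.9215 Ω.

0.9215 Ω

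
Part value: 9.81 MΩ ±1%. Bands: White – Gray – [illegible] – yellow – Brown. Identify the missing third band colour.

brown

9810000 Ω = 981 × 10^4.
The third band gives digit 1 of the significand, and 1 is brown.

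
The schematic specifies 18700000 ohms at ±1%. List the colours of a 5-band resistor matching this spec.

brown, grey, violet, green, brown

18700000 Ω = 187 × 10^5.
1 → brown
8 → grey
7 → violet
Multiplier 10^5 → green.
±1% tolerance → brown.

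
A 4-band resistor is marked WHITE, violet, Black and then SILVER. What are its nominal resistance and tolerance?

White → 9 (first significant figure)
Violet → 7 (second significant figure)
Black → ×1 multiplier
Silver → ±10% tolerance
97 × 1 = 97 Ω

97 Ω ±10%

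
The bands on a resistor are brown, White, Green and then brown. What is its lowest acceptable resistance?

1881000 Ω

Brown → 1 (first significant figure)
White → 9 (second significant figure)
Green → ×10^5 multiplier
Brown → ±1% tolerance
19 × 100000 = 1900000 Ω
Lowest = 1900000 × (1 − 1/100) = 1881000 Ω.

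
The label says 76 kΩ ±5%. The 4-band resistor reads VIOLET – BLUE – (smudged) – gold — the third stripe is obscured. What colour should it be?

76000 Ω = 76 × 10^3.
The third band is the multiplier, 10^3, which is orange.

orange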